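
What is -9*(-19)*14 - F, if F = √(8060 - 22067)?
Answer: 2394 - I*√14007 ≈ 2394.0 - 118.35*I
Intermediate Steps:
F = I*√14007 (F = √(-14007) = I*√14007 ≈ 118.35*I)
-9*(-19)*14 - F = -9*(-19)*14 - I*√14007 = 171*14 - I*√14007 = 2394 - I*√14007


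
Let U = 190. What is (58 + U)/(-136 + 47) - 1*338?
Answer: -30330/89 ≈ -340.79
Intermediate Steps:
(58 + U)/(-136 + 47) - 1*338 = (58 + 190)/(-136 + 47) - 1*338 = 248/(-89) - 338 = 248*(-1/89) - 338 = -248/89 - 338 = -30330/89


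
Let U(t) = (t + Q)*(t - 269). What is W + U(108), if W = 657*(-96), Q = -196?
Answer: -48904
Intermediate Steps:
U(t) = (-269 + t)*(-196 + t) (U(t) = (t - 196)*(t - 269) = (-196 + t)*(-269 + t) = (-269 + t)*(-196 + t))
W = -63072
W + U(108) = -63072 + (52724 + 108**2 - 465*108) = -63072 + (52724 + 11664 - 50220) = -63072 + 14168 = -48904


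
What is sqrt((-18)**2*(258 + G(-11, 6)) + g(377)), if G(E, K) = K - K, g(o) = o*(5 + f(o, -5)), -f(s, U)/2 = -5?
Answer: sqrt(89247) ≈ 298.74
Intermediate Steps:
f(s, U) = 10 (f(s, U) = -2*(-5) = 10)
g(o) = 15*o (g(o) = o*(5 + 10) = o*15 = 15*o)
G(E, K) = 0
sqrt((-18)**2*(258 + G(-11, 6)) + g(377)) = sqrt((-18)**2*(258 + 0) + 15*377) = sqrt(324*258 + 5655) = sqrt(83592 + 5655) = sqrt(89247)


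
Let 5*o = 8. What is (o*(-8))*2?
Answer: -128/5 ≈ -25.600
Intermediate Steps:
o = 8/5 (o = (1/5)*8 = 8/5 ≈ 1.6000)
(o*(-8))*2 = ((8/5)*(-8))*2 = -64/5*2 = -128/5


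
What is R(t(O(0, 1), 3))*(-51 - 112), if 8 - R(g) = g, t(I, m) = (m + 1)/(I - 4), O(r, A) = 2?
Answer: -1630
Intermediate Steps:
t(I, m) = (1 + m)/(-4 + I)
R(g) = 8 - g
R(t(O(0, 1), 3))*(-51 - 112) = (8 - (1 + 3)/(-4 + 2))*(-51 - 112) = (8 - 4/(-2))*(-163) = (8 - (-1)*4/2)*(-163) = (8 - 1*(-2))*(-163) = (8 + 2)*(-163) = 10*(-163) = -1630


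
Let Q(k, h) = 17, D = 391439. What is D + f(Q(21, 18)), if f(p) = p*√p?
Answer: 391439 + 17*√17 ≈ 3.9151e+5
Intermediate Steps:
f(p) = p^(3/2)
D + f(Q(21, 18)) = 391439 + 17^(3/2) = 391439 + 17*√17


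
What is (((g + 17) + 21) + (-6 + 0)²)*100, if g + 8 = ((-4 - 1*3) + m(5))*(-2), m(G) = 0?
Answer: 8000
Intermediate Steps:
g = 6 (g = -8 + ((-4 - 1*3) + 0)*(-2) = -8 + ((-4 - 3) + 0)*(-2) = -8 + (-7 + 0)*(-2) = -8 - 7*(-2) = -8 + 14 = 6)
(((g + 17) + 21) + (-6 + 0)²)*100 = (((6 + 17) + 21) + (-6 + 0)²)*100 = ((23 + 21) + (-6)²)*100 = (44 + 36)*100 = 80*100 = 8000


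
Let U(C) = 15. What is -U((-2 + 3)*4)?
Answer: -15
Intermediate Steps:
-U((-2 + 3)*4) = -1*15 = -15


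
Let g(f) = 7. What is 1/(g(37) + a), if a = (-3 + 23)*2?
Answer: 1/47 ≈ 0.021277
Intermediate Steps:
a = 40 (a = 20*2 = 40)
1/(g(37) + a) = 1/(7 + 40) = 1/47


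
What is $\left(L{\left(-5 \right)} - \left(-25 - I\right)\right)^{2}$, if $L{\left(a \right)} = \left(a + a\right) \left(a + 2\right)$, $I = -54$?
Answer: $1$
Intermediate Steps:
$L{\left(a \right)} = 2 a \left(2 + a\right)$
$\left(L{\left(-5 \right)} - \left(-25 - I\right)\right)^{2} = \left(2 \left(-5\right) \left(2 - 5\right) - \left(-25 - -54\right)\right)^{2} = \left(2 \left(-5\right) \left(-3\right) - \left(-25 + 54\right)\right)^{2} = \left(30 - 29\right)^{2} = 1^{2} = 1$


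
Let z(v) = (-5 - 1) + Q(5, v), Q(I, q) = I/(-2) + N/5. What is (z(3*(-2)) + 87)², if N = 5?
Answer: 25281/4 ≈ 6320.3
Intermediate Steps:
Q(I, q) = 1 - I/2 (Q(I, q) = I/(-2) + 5/5 = I*(-½) + 5*(⅕) = -I/2 + 1 = 1 - I/2)
z(v) = -15/2 (z(v) = (-5 - 1) + (1 - ½*5) = -6 + (1 - 5/2) = -6 - 3/2 = -15/2)
(z(3*(-2)) + 87)² = (-15/2 + 87)² = (159/2)² = 25281/4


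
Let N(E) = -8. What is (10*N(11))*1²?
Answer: -80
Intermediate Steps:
(10*N(11))*1² = (10*(-8))*1² = -80*1 = -80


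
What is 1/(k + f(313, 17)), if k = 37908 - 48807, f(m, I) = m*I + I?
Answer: -1/5561 ≈ -0.00017982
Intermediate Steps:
f(m, I) = I + I*m (f(m, I) = I*m + I = I + I*m)
k = -10899
1/(k + f(313, 17)) = 1/(-10899 + 17*(1 + 313)) = 1/(-10899 + 17*314) = 1/(-10899 + 5338) = 1/(-5561) = -1/5561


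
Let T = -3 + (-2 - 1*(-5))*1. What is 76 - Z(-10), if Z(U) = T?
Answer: 76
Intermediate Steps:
T = 0 (T = -3 + (-2 + 5)*1 = -3 + 3*1 = -3 + 3 = 0)
Z(U) = 0
76 - Z(-10) = 76 - 1*0 = 76 + 0 = 76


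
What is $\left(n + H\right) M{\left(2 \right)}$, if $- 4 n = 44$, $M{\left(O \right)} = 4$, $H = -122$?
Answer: $-532$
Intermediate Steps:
$n = -11$ ($n = \left(- \frac{1}{4}\right) 44 = -11$)
$\left(n + H\right) M{\left(2 \right)} = \left(-11 - 122\right) 4 = \left(-133\right) 4 = -532$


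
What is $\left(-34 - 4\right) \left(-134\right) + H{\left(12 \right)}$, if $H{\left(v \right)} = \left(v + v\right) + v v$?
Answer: $5260$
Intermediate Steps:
$H{\left(v \right)} = v^{2} + 2 v$ ($H{\left(v \right)} = 2 v + v^{2} = v^{2} + 2 v$)
$\left(-34 - 4\right) \left(-134\right) + H{\left(12 \right)} = \left(-34 - 4\right) \left(-134\right) + 12 \left(2 + 12\right) = \left(-38\right) \left(-134\right) + 12 \cdot 14 = 5092 + 168 = 5260$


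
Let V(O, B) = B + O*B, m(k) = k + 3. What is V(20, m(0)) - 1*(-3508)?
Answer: 3571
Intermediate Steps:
m(k) = 3 + k
V(O, B) = B + B*O
V(20, m(0)) - 1*(-3508) = (3 + 0)*(1 + 20) - 1*(-3508) = 3*21 + 3508 = 63 + 3508 = 3571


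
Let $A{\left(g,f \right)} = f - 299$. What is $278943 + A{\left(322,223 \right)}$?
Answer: $278867$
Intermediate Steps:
$A{\left(g,f \right)} = -299 + f$ ($A{\left(g,f \right)} = f - 299 = -299 + f$)
$278943 + A{\left(322,223 \right)} = 278943 + \left(-299 + 223\right) = 278943 - 76 = 278867$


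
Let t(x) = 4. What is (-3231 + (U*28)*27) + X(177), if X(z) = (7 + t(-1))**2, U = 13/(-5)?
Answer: -25378/5 ≈ -5075.6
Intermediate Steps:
U = -13/5 (U = 13*(-1/5) = -13/5 ≈ -2.6000)
X(z) = 121 (X(z) = (7 + 4)**2 = 11**2 = 121)
(-3231 + (U*28)*27) + X(177) = (-3231 - 13/5*28*27) + 121 = (-3231 - 364/5*27) + 121 = (-3231 - 9828/5) + 121 = -25983/5 + 121 = -25378/5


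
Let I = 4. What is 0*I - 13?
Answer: -13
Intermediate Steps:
0*I - 13 = 0*4 - 13 = 0 - 13 = -13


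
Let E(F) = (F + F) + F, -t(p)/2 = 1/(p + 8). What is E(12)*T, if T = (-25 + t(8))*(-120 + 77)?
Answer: 77787/2 ≈ 38894.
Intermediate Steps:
t(p) = -2/(8 + p) (t(p) = -2/(p + 8) = -2/(8 + p))
T = 8643/8 (T = (-25 - 2/(8 + 8))*(-120 + 77) = (-25 - 2/16)*(-43) = (-25 - 2*1/16)*(-43) = (-25 - ⅛)*(-43) = -201/8*(-43) = 8643/8 ≈ 1080.4)
E(F) = 3*F (E(F) = 2*F + F = 3*F)
E(12)*T = (3*12)*(8643/8) = 36*(8643/8) = 77787/2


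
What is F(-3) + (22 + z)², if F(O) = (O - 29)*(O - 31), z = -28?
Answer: 1124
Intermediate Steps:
F(O) = (-31 + O)*(-29 + O) (F(O) = (-29 + O)*(-31 + O) = (-31 + O)*(-29 + O))
F(-3) + (22 + z)² = (899 + (-3)² - 60*(-3)) + (22 - 28)² = (899 + 9 + 180) + (-6)² = 1088 + 36 = 1124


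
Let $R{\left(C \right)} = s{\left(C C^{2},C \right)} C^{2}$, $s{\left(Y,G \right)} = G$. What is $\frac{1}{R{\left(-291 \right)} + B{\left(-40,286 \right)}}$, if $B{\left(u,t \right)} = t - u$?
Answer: $- \frac{1}{24641845} \approx -4.0581 \cdot 10^{-8}$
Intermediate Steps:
$R{\left(C \right)} = C^{3}$ ($R{\left(C \right)} = C C^{2} = C^{3}$)
$\frac{1}{R{\left(-291 \right)} + B{\left(-40,286 \right)}} = \frac{1}{\left(-291\right)^{3} + \left(286 - -40\right)} = \frac{1}{-24642171 + \left(286 + 40\right)} = \frac{1}{-24642171 + 326} = \frac{1}{-24641845} = - \frac{1}{24641845}$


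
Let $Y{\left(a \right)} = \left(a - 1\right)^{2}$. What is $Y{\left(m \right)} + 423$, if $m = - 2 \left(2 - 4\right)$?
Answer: $432$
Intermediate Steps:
$m = 4$ ($m = \left(-2\right) \left(-2\right) = 4$)
$Y{\left(a \right)} = \left(-1 + a\right)^{2}$
$Y{\left(m \right)} + 423 = \left(-1 + 4\right)^{2} + 423 = 3^{2} + 423 = 9 + 423 = 432$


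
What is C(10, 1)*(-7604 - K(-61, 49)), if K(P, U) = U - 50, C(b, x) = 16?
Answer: -121648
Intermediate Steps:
K(P, U) = -50 + U
C(10, 1)*(-7604 - K(-61, 49)) = 16*(-7604 - (-50 + 49)) = 16*(-7604 - 1*(-1)) = 16*(-7604 + 1) = 16*(-7603) = -121648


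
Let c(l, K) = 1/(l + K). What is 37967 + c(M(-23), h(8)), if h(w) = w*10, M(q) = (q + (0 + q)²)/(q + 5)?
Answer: 17730598/467 ≈ 37967.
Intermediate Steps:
M(q) = (q + q²)/(5 + q)
h(w) = 10*w
c(l, K) = 1/(K + l)
37967 + c(M(-23), h(8)) = 37967 + 1/(10*8 - 23*(1 - 23)/(5 - 23)) = 37967 + 1/(80 - 23*(-22)/(-18)) = 37967 + 1/(80 - 23*(-1/18)*(-22)) = 37967 + 1/(80 - 253/9) = 37967 + 1/(467/9) = 37967 + 9/467 = 17730598/467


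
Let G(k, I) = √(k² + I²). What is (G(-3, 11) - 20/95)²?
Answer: 46946/361 - 8*√130/19 ≈ 125.24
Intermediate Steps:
G(k, I) = √(I² + k²)
(G(-3, 11) - 20/95)² = (√(11² + (-3)²) - 20/95)² = (√(121 + 9) - 20*1/95)² = (√130 - 4/19)² = (-4/19 + √130)²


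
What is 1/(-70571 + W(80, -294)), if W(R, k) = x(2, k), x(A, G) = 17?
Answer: -1/70554 ≈ -1.4174e-5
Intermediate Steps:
W(R, k) = 17
1/(-70571 + W(80, -294)) = 1/(-70571 + 17) = 1/(-70554) = -1/70554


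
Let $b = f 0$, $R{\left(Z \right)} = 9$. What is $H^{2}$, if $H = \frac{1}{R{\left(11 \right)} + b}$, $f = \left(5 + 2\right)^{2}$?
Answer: $\frac{1}{81} \approx 0.012346$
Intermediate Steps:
$f = 49$ ($f = 7^{2} = 49$)
$b = 0$ ($b = 49 \cdot 0 = 0$)
$H = \frac{1}{9}$ ($H = \frac{1}{9 + 0} = \frac{1}{9} \approx 0.11111$)
$H^{2} = \left(\frac{1}{9}\right)^{2} = \frac{1}{81}$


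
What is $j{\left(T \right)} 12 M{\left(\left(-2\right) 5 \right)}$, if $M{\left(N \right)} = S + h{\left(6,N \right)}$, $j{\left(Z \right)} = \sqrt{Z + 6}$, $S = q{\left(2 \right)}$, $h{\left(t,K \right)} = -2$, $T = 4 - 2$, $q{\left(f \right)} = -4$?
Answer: $- 144 \sqrt{2} \approx -203.65$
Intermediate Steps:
$T = 2$
$S = -4$
$j{\left(Z \right)} = \sqrt{6 + Z}$
$M{\left(N \right)} = -6$ ($M{\left(N \right)} = -4 - 2 = -6$)
$j{\left(T \right)} 12 M{\left(\left(-2\right) 5 \right)} = \sqrt{6 + 2} \cdot 12 \left(-6\right) = \sqrt{8} \cdot 12 \left(-6\right) = 2 \sqrt{2} \cdot 12 \left(-6\right) = 24 \sqrt{2} \left(-6\right) = - 144 \sqrt{2}$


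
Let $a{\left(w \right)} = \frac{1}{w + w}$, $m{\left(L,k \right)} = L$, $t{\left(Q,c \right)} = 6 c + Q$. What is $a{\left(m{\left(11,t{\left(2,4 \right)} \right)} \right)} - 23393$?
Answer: $- \frac{514645}{22} \approx -23393.0$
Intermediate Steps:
$t{\left(Q,c \right)} = Q + 6 c$
$a{\left(w \right)} = \frac{1}{2 w}$
$a{\left(m{\left(11,t{\left(2,4 \right)} \right)} \right)} - 23393 = \frac{1}{2 \cdot 11} - 23393 = \frac{1}{2} \cdot \frac{1}{11} - 23393 = \frac{1}{22} - 23393 = - \frac{514645}{22}$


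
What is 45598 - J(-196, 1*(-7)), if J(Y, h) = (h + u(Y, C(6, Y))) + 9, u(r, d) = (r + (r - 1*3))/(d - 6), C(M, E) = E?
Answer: 9209997/202 ≈ 45594.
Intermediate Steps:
u(r, d) = (-3 + 2*r)/(-6 + d) (u(r, d) = (r + (r - 3))/(-6 + d) = (r + (-3 + r))/(-6 + d) = (-3 + 2*r)/(-6 + d))
J(Y, h) = 9 + h + (-3 + 2*Y)/(-6 + Y) (J(Y, h) = (h + (-3 + 2*Y)/(-6 + Y)) + 9 = 9 + h + (-3 + 2*Y)/(-6 + Y))
45598 - J(-196, 1*(-7)) = 45598 - (-3 + 2*(-196) + (-6 - 196)*(9 + 1*(-7)))/(-6 - 196) = 45598 - (-3 - 392 - 202*(9 - 7))/(-202) = 45598 - (-1)*(-3 - 392 - 202*2)/202 = 45598 - (-1)*(-3 - 392 - 404)/202 = 45598 - (-1)*(-799)/202 = 45598 - 1*799/202 = 45598 - 799/202 = 9209997/202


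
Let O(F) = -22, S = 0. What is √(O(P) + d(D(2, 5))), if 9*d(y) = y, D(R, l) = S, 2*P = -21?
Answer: I*√22 ≈ 4.6904*I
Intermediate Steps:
P = -21/2 (P = (½)*(-21) = -21/2 ≈ -10.500)
D(R, l) = 0
d(y) = y/9
√(O(P) + d(D(2, 5))) = √(-22 + (⅑)*0) = √(-22 + 0) = √(-22) = I*√22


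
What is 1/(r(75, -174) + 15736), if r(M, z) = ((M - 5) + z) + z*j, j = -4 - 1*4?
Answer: 1/17024 ≈ 5.8741e-5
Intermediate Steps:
j = -8 (j = -4 - 4 = -8)
r(M, z) = -5 + M - 7*z (r(M, z) = ((M - 5) + z) + z*(-8) = ((-5 + M) + z) - 8*z = (-5 + M + z) - 8*z = -5 + M - 7*z)
1/(r(75, -174) + 15736) = 1/((-5 + 75 - 7*(-174)) + 15736) = 1/((-5 + 75 + 1218) + 15736) = 1/(1288 + 15736) = 1/17024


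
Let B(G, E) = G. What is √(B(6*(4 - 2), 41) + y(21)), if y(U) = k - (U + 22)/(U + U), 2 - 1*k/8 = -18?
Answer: √301602/42 ≈ 13.076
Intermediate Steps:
k = 160 (k = 16 - 8*(-18) = 16 + 144 = 160)
y(U) = 160 - (22 + U)/(2*U) (y(U) = 160 - (U + 22)/(U + U) = 160 - (22 + U)/(2*U))
√(B(6*(4 - 2), 41) + y(21)) = √(6*(4 - 2) + (319/2 - 11/21)) = √(6*2 + (319/2 - 11*1/21)) = √(12 + (319/2 - 11/21)) = √(12 + 6677/42) = √(7181/42) = √301602/42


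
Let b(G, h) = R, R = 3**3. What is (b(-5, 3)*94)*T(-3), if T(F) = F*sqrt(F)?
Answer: -7614*I*sqrt(3) ≈ -13188.0*I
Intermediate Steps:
T(F) = F**(3/2)
R = 27
b(G, h) = 27
(b(-5, 3)*94)*T(-3) = (27*94)*(-3)**(3/2) = 2538*(-3*I*sqrt(3)) = -7614*I*sqrt(3)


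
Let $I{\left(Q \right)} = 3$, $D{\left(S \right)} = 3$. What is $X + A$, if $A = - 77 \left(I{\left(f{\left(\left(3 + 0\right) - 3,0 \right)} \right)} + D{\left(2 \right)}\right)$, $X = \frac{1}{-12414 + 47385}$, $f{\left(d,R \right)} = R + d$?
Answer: $- \frac{16156601}{34971} \approx -462.0$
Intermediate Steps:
$X = \frac{1}{34971} \approx 2.8595 \cdot 10^{-5}$
$A = -462$ ($A = - 77 \left(3 + 3\right) = \left(-77\right) 6 = -462$)
$X + A = \frac{1}{34971} - 462 = - \frac{16156601}{34971}$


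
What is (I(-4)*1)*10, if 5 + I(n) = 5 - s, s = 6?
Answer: -60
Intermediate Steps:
I(n) = -6 (I(n) = -5 + (5 - 1*6) = -5 + (5 - 6) = -5 - 1 = -6)
(I(-4)*1)*10 = -6*1*10 = -6*10 = -60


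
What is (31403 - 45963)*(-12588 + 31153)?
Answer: -270306400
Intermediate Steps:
(31403 - 45963)*(-12588 + 31153) = -14560*18565 = -270306400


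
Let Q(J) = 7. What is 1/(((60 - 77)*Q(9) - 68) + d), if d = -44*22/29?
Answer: -29/6391 ≈ -0.0045376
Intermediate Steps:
d = -968/29 (d = -968*1/29 = -968/29 ≈ -33.379)
1/(((60 - 77)*Q(9) - 68) + d) = 1/(((60 - 77)*7 - 68) - 968/29) = 1/((-17*7 - 68) - 968/29) = 1/((-119 - 68) - 968/29) = 1/(-187 - 968/29) = 1/(-6391/29) = -29/6391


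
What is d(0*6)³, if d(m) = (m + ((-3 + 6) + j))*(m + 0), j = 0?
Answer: 0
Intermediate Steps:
d(m) = m*(3 + m) (d(m) = (m + ((-3 + 6) + 0))*(m + 0) = (m + (3 + 0))*m = (m + 3)*m = (3 + m)*m = m*(3 + m))
d(0*6)³ = ((0*6)*(3 + 0*6))³ = (0*(3 + 0))³ = (0*3)³ = 0³ = 0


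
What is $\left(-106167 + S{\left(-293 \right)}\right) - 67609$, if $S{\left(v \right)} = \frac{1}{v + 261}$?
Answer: $- \frac{5560833}{32} \approx -1.7378 \cdot 10^{5}$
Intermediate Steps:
$S{\left(v \right)} = \frac{1}{261 + v}$
$\left(-106167 + S{\left(-293 \right)}\right) - 67609 = \left(-106167 + \frac{1}{261 - 293}\right) - 67609 = \left(-106167 + \frac{1}{-32}\right) - 67609 = \left(-106167 - \frac{1}{32}\right) - 67609 = - \frac{3397345}{32} - 67609 = - \frac{5560833}{32}$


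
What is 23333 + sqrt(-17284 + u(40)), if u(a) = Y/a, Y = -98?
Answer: 23333 + I*sqrt(1728645)/10 ≈ 23333.0 + 131.48*I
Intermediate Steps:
u(a) = -98/a
23333 + sqrt(-17284 + u(40)) = 23333 + sqrt(-17284 - 98/40) = 23333 + sqrt(-17284 - 98*1/40) = 23333 + sqrt(-17284 - 49/20) = 23333 + sqrt(-345729/20) = 23333 + I*sqrt(1728645)/10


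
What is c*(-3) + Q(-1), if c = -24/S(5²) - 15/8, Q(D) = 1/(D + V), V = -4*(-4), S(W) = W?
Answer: 5143/600 ≈ 8.5717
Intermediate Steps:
V = 16
Q(D) = 1/(16 + D) (Q(D) = 1/(D + 16) = 1/(16 + D))
c = -567/200 (c = -24/(5²) - 15/8 = -24/25 - 15*⅛ = -24*1/25 - 15/8 = -24/25 - 15/8 = -567/200 ≈ -2.8350)
c*(-3) + Q(-1) = -567/200*(-3) + 1/(16 - 1) = 1701/200 + 1/15 = 5143/600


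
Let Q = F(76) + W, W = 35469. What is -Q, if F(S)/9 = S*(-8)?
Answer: -29997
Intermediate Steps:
F(S) = -72*S (F(S) = 9*(S*(-8)) = 9*(-8*S) = -72*S)
Q = 29997 (Q = -72*76 + 35469 = -5472 + 35469 = 29997)
-Q = -1*29997 = -29997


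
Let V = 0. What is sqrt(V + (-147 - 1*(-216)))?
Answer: sqrt(69) ≈ 8.3066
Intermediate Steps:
sqrt(V + (-147 - 1*(-216))) = sqrt(0 + (-147 - 1*(-216))) = sqrt(0 + (-147 + 216)) = sqrt(0 + 69) = sqrt(69)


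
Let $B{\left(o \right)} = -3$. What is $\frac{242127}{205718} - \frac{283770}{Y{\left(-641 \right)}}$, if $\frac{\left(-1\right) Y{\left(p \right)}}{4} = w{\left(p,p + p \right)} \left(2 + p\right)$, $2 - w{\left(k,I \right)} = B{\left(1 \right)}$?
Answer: $- \frac{153561705}{7302989} \approx -21.027$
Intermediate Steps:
$w{\left(k,I \right)} = 5$ ($w{\left(k,I \right)} = 2 - -3 = 2 + 3 = 5$)
$Y{\left(p \right)} = -40 - 20 p$ ($Y{\left(p \right)} = - 4 \cdot 5 \left(2 + p\right) = - 4 \left(10 + 5 p\right) = -40 - 20 p$)
$\frac{242127}{205718} - \frac{283770}{Y{\left(-641 \right)}} = \frac{242127}{205718} - \frac{283770}{-40 - -12820} = 242127 \cdot \frac{1}{205718} - \frac{283770}{-40 + 12820} = \frac{242127}{205718} - \frac{283770}{12780} = \frac{242127}{205718} - \frac{3153}{142} = - \frac{153561705}{7302989}$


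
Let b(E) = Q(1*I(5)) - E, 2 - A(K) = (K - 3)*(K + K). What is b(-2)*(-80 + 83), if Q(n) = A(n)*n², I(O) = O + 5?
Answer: -41394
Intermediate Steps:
I(O) = 5 + O
A(K) = 2 - 2*K*(-3 + K) (A(K) = 2 - (K - 3)*(K + K) = 2 - (-3 + K)*2*K = 2 - 2*K*(-3 + K))
Q(n) = n²*(2 - 2*n² + 6*n) (Q(n) = (2 - 2*n² + 6*n)*n² = n²*(2 - 2*n² + 6*n))
b(E) = -13800 - E (b(E) = 2*(1*(5 + 5))²*(1 - (1*(5 + 5))² + 3*(1*(5 + 5))) - E = 2*(1*10)²*(1 - (1*10)² + 3*(1*10)) - E = 2*10²*(1 - 1*10² + 3*10) - E = 2*100*(1 - 1*100 + 30) - E = 2*100*(1 - 100 + 30) - E = 2*100*(-69) - E = -13800 - E)
b(-2)*(-80 + 83) = (-13800 - 1*(-2))*(-80 + 83) = (-13800 + 2)*3 = -13798*3 = -41394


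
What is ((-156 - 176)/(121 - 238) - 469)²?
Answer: 2974720681/13689 ≈ 2.1731e+5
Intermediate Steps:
((-156 - 176)/(121 - 238) - 469)² = (-332/(-117) - 469)² = (-332*(-1/117) - 469)² = (332/117 - 469)² = (-54541/117)² = 2974720681/13689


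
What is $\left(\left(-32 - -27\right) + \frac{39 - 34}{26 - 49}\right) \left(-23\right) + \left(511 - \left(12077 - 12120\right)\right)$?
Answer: $674$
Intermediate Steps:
$\left(\left(-32 - -27\right) + \frac{39 - 34}{26 - 49}\right) \left(-23\right) + \left(511 - \left(12077 - 12120\right)\right) = \left(\left(-32 + 27\right) + \frac{5}{-23}\right) \left(-23\right) + \left(511 - \left(12077 - 12120\right)\right) = \left(-5 + 5 \left(- \frac{1}{23}\right)\right) \left(-23\right) + \left(511 - -43\right) = \left(-5 - \frac{5}{23}\right) \left(-23\right) + \left(511 + 43\right) = \left(- \frac{120}{23}\right) \left(-23\right) + 554 = 120 + 554 = 674$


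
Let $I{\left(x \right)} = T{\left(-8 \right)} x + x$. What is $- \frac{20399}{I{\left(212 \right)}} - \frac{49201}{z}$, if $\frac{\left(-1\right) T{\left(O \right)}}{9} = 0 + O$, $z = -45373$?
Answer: $- \frac{164129151}{702192548} \approx -0.23374$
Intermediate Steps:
$T{\left(O \right)} = - 9 O$ ($T{\left(O \right)} = - 9 \left(0 + O\right) = - 9 O$)
$I{\left(x \right)} = 73 x$ ($I{\left(x \right)} = \left(-9\right) \left(-8\right) x + x = 72 x + x = 73 x$)
$- \frac{20399}{I{\left(212 \right)}} - \frac{49201}{z} = - \frac{20399}{73 \cdot 212} - \frac{49201}{-45373} = - \frac{20399}{15476} - - \frac{49201}{45373} = \left(-20399\right) \frac{1}{15476} + \frac{49201}{45373} = - \frac{20399}{15476} + \frac{49201}{45373} = - \frac{164129151}{702192548}$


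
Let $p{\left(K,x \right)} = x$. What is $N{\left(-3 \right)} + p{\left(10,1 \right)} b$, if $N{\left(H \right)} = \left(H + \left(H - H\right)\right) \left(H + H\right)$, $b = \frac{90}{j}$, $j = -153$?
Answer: $\frac{296}{17} \approx 17.412$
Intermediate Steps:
$b = - \frac{10}{17}$ ($b = \frac{90}{-153} = 90 \left(- \frac{1}{153}\right) = - \frac{10}{17} \approx -0.58823$)
$N{\left(H \right)} = 2 H^{2}$ ($N{\left(H \right)} = \left(H + 0\right) 2 H = H 2 H = 2 H^{2}$)
$N{\left(-3 \right)} + p{\left(10,1 \right)} b = 2 \left(-3\right)^{2} + 1 \left(- \frac{10}{17}\right) = 2 \cdot 9 - \frac{10}{17} = 18 - \frac{10}{17} = \frac{296}{17}$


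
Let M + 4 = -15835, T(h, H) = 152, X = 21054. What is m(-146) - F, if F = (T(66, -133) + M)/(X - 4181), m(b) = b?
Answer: -2447771/16873 ≈ -145.07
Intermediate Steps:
M = -15839 (M = -4 - 15835 = -15839)
F = -15687/16873 (F = (152 - 15839)/(21054 - 4181) = -15687/16873 ≈ -0.92971)
m(-146) - F = -146 - 1*(-15687/16873) = -146 + 15687/16873 = -2447771/16873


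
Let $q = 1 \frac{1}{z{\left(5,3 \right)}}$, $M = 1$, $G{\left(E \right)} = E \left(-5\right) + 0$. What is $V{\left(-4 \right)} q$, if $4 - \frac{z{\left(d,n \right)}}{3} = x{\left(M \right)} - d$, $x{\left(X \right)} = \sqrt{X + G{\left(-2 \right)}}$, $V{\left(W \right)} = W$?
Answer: $- \frac{6}{35} - \frac{2 \sqrt{11}}{105} \approx -0.2346$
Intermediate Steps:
$G{\left(E \right)} = - 5 E$ ($G{\left(E \right)} = - 5 E + 0 = - 5 E$)
$x{\left(X \right)} = \sqrt{10 + X}$ ($x{\left(X \right)} = \sqrt{X - -10} = \sqrt{X + 10} = \sqrt{10 + X}$)
$z{\left(d,n \right)} = 12 - 3 \sqrt{11} + 3 d$ ($z{\left(d,n \right)} = 12 - 3 \left(\sqrt{10 + 1} - d\right) = 12 - 3 \left(\sqrt{11} - d\right) = 12 + \left(- 3 \sqrt{11} + 3 d\right) = 12 - 3 \sqrt{11} + 3 d$)
$q = \frac{1}{27 - 3 \sqrt{11}}$ ($q = 1 \frac{1}{12 - 3 \sqrt{11} + 3 \cdot 5} = 1 \frac{1}{12 - 3 \sqrt{11} + 15} = 1 \frac{1}{27 - 3 \sqrt{11}} = \frac{1}{27 - 3 \sqrt{11}} \approx 0.058651$)
$V{\left(-4 \right)} q = - 4 \left(\frac{3}{70} + \frac{\sqrt{11}}{210}\right) = - \frac{6}{35} - \frac{2 \sqrt{11}}{105}$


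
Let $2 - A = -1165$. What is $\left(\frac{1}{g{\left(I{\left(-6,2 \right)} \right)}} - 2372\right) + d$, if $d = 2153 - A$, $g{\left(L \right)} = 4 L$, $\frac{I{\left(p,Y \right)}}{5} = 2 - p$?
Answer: $- \frac{221759}{160} \approx -1386.0$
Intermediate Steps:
$A = 1167$ ($A = 2 - -1165 = 2 + 1165 = 1167$)
$I{\left(p,Y \right)} = 10 - 5 p$ ($I{\left(p,Y \right)} = 5 \left(2 - p\right) = 10 - 5 p$)
$d = 986$ ($d = 2153 - 1167 = 986$)
$\left(\frac{1}{g{\left(I{\left(-6,2 \right)} \right)}} - 2372\right) + d = \left(\frac{1}{4 \left(10 - -30\right)} - 2372\right) + 986 = \left(\frac{1}{4 \left(10 + 30\right)} - 2372\right) + 986 = \left(\frac{1}{4 \cdot 40} - 2372\right) + 986 = \left(\frac{1}{160} - 2372\right) + 986 = - \frac{379519}{160} + 986 = - \frac{221759}{160}$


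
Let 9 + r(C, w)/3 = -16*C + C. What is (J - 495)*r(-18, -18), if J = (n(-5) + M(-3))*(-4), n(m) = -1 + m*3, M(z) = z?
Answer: -328077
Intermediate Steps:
r(C, w) = -27 - 45*C (r(C, w) = -27 + 3*(-16*C + C) = -27 + 3*(-15*C) = -27 - 45*C)
n(m) = -1 + 3*m
J = 76 (J = ((-1 + 3*(-5)) - 3)*(-4) = ((-1 - 15) - 3)*(-4) = (-16 - 3)*(-4) = -19*(-4) = 76)
(J - 495)*r(-18, -18) = (76 - 495)*(-27 - 45*(-18)) = -419*(-27 + 810) = -419*783 = -328077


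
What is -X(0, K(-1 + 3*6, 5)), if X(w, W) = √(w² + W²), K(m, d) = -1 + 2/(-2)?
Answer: -2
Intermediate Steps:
K(m, d) = -2 (K(m, d) = -1 + 2*(-½) = -1 - 1 = -2)
X(w, W) = √(W² + w²)
-X(0, K(-1 + 3*6, 5)) = -√((-2)² + 0²) = -√(4 + 0) = -√4 = -1*2 = -2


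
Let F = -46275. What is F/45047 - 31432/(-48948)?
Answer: -212287849/551240139 ≈ -0.38511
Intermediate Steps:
F/45047 - 31432/(-48948) = -46275/45047 - 31432/(-48948) = -46275*1/45047 - 31432*(-1/48948) = -46275/45047 + 7858/12237 = -212287849/551240139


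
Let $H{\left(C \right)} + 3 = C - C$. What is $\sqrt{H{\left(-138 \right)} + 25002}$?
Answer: $\sqrt{24999} \approx 158.11$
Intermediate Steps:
$H{\left(C \right)} = -3$ ($H{\left(C \right)} = -3 + \left(C - C\right) = -3 + 0 = -3$)
$\sqrt{H{\left(-138 \right)} + 25002} = \sqrt{-3 + 25002} = \sqrt{24999}$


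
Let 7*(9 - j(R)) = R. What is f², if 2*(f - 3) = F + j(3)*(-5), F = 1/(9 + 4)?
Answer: 11202409/33124 ≈ 338.20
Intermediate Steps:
j(R) = 9 - R/7
F = 1/13 ≈ 0.076923
f = -3347/182 (f = 3 + (1/13 + (9 - ⅐*3)*(-5))/2 = 3 + (1/13 + (9 - 3/7)*(-5))/2 = 3 + (1/13 + (60/7)*(-5))/2 = 3 + (1/13 - 300/7)/2 = 3 + (½)*(-3893/91) = 3 - 3893/182 = -3347/182 ≈ -18.390)
f² = (-3347/182)² = 11202409/33124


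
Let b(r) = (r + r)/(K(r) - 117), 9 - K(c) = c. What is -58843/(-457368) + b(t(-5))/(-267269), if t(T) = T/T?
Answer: 90222846281/701273231112 ≈ 0.12866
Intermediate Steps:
t(T) = 1
K(c) = 9 - c
b(r) = 2*r/(-108 - r) (b(r) = (r + r)/((9 - r) - 117) = (2*r)/(-108 - r) = 2*r/(-108 - r))
-58843/(-457368) + b(t(-5))/(-267269) = -58843/(-457368) - 2*1/(108 + 1)/(-267269) = -58843*(-1/457368) - 2*1/109*(-1/267269) = 3097/24072 - 2*1*1/109*(-1/267269) = 3097/24072 - 2/109*(-1/267269) = 3097/24072 + 2/29132321 = 90222846281/701273231112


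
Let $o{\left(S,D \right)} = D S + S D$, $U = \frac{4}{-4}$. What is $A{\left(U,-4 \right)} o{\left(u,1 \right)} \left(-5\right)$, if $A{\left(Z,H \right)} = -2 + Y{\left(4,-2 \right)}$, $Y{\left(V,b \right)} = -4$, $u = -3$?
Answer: $-180$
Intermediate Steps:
$U = -1$ ($U = 4 \left(- \frac{1}{4}\right) = -1$)
$o{\left(S,D \right)} = 2 D S$ ($o{\left(S,D \right)} = D S + D S = 2 D S$)
$A{\left(Z,H \right)} = -6$ ($A{\left(Z,H \right)} = -2 - 4 = -6$)
$A{\left(U,-4 \right)} o{\left(u,1 \right)} \left(-5\right) = - 6 \cdot 2 \cdot 1 \left(-3\right) \left(-5\right) = \left(-6\right) \left(-6\right) \left(-5\right) = 36 \left(-5\right) = -180$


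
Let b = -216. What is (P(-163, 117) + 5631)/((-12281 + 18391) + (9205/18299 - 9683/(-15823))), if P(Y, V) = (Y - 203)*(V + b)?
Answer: 4040601549535/589814420134 ≈ 6.8506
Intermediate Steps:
P(Y, V) = (-216 + V)*(-203 + Y) (P(Y, V) = (Y - 203)*(V - 216) = (-203 + Y)*(-216 + V) = (-216 + V)*(-203 + Y))
(P(-163, 117) + 5631)/((-12281 + 18391) + (9205/18299 - 9683/(-15823))) = ((43848 - 216*(-163) - 203*117 + 117*(-163)) + 5631)/((-12281 + 18391) + (9205/18299 - 9683/(-15823))) = ((43848 + 35208 - 23751 - 19071) + 5631)/(6110 + (9205*(1/18299) - 9683*(-1/15823))) = (36234 + 5631)/(6110 + (9205/18299 + 9683/15823)) = 41865/(6110 + 322839932/289545077) = 41865/(1769443260402/289545077) = 41865*(289545077/1769443260402) = 4040601549535/589814420134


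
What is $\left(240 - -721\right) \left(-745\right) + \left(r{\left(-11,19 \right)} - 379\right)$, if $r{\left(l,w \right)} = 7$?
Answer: $-716317$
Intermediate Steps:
$\left(240 - -721\right) \left(-745\right) + \left(r{\left(-11,19 \right)} - 379\right) = \left(240 - -721\right) \left(-745\right) + \left(7 - 379\right) = \left(240 + 721\right) \left(-745\right) - 372 = 961 \left(-745\right) - 372 = -715945 - 372 = -716317$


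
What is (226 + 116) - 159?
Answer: 183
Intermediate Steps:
(226 + 116) - 159 = 342 - 159 = 183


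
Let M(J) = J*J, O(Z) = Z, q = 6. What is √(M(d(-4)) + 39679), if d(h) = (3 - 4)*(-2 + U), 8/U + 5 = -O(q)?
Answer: √4802059/11 ≈ 199.21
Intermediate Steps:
U = -8/11 (U = 8/(-5 - 1*6) = 8/(-5 - 6) = 8/(-11) = 8*(-1/11) = -8/11 ≈ -0.72727)
d(h) = 30/11 (d(h) = (3 - 4)*(-2 - 8/11) = -1*(-30/11) = 30/11)
M(J) = J²
√(M(d(-4)) + 39679) = √((30/11)² + 39679) = √(900/121 + 39679) = √(4802059/121) = √4802059/11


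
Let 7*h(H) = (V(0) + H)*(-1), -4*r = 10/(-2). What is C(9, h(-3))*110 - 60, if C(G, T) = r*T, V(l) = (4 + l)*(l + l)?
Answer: -15/14 ≈ -1.0714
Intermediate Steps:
V(l) = 2*l*(4 + l) (V(l) = (4 + l)*(2*l) = 2*l*(4 + l))
r = 5/4 (r = -5/(2*(-2)) = -5*(-1)/(2*2) = -¼*(-5) = 5/4 ≈ 1.2500)
h(H) = -H/7 (h(H) = ((2*0*(4 + 0) + H)*(-1))/7 = ((2*0*4 + H)*(-1))/7 = ((0 + H)*(-1))/7 = (H*(-1))/7 = (-H)/7 = -H/7)
C(G, T) = 5*T/4
C(9, h(-3))*110 - 60 = (5*(-⅐*(-3))/4)*110 - 60 = ((5/4)*(3/7))*110 - 60 = (15/28)*110 - 60 = 825/14 - 60 = -15/14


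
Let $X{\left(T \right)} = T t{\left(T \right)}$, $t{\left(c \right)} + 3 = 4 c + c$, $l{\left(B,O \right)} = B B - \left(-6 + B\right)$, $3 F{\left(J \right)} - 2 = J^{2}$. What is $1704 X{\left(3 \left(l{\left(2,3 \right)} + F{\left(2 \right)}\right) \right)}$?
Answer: $7514640$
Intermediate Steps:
$F{\left(J \right)} = \frac{2}{3} + \frac{J^{2}}{3}$
$l{\left(B,O \right)} = 6 + B^{2} - B$ ($l{\left(B,O \right)} = B^{2} - \left(-6 + B\right) = 6 + B^{2} - B$)
$t{\left(c \right)} = -3 + 5 c$ ($t{\left(c \right)} = -3 + \left(4 c + c\right) = -3 + 5 c$)
$X{\left(T \right)} = T \left(-3 + 5 T\right)$
$1704 X{\left(3 \left(l{\left(2,3 \right)} + F{\left(2 \right)}\right) \right)} = 1704 \cdot 3 \left(\left(6 + 2^{2} - 2\right) + \left(\frac{2}{3} + \frac{2^{2}}{3}\right)\right) \left(-3 + 5 \cdot 3 \left(\left(6 + 2^{2} - 2\right) + \left(\frac{2}{3} + \frac{2^{2}}{3}\right)\right)\right) = 1704 \cdot 3 \left(\left(6 + 4 - 2\right) + \left(\frac{2}{3} + \frac{1}{3} \cdot 4\right)\right) \left(-3 + 5 \cdot 3 \left(\left(6 + 4 - 2\right) + \left(\frac{2}{3} + \frac{1}{3} \cdot 4\right)\right)\right) = 1704 \cdot 3 \left(8 + \left(\frac{2}{3} + \frac{4}{3}\right)\right) \left(-3 + 5 \cdot 3 \left(8 + \left(\frac{2}{3} + \frac{4}{3}\right)\right)\right) = 1704 \cdot 3 \left(8 + 2\right) \left(-3 + 5 \cdot 3 \left(8 + 2\right)\right) = 1704 \cdot 3 \cdot 10 \left(-3 + 5 \cdot 3 \cdot 10\right) = 1704 \cdot 30 \left(-3 + 5 \cdot 30\right) = 1704 \cdot 30 \left(-3 + 150\right) = 1704 \cdot 30 \cdot 147 = 1704 \cdot 4410 = 7514640$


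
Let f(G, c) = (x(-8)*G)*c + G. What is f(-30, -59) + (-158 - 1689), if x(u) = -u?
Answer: 12283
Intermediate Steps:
f(G, c) = G + 8*G*c (f(G, c) = ((-1*(-8))*G)*c + G = (8*G)*c + G = 8*G*c + G = G + 8*G*c)
f(-30, -59) + (-158 - 1689) = -30*(1 + 8*(-59)) + (-158 - 1689) = -30*(1 - 472) - 1847 = -30*(-471) - 1847 = 14130 - 1847 = 12283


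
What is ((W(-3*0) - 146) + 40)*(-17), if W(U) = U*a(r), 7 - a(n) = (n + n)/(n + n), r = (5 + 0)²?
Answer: 1802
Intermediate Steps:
r = 25 (r = 5² = 25)
a(n) = 6 (a(n) = 7 - (n + n)/(n + n) = 7 - 2*n/(2*n) = 7 - 2*n*1/(2*n) = 7 - 1*1 = 7 - 1 = 6)
W(U) = 6*U (W(U) = U*6 = 6*U)
((W(-3*0) - 146) + 40)*(-17) = ((6*(-3*0) - 146) + 40)*(-17) = ((6*0 - 146) + 40)*(-17) = ((0 - 146) + 40)*(-17) = (-146 + 40)*(-17) = -106*(-17) = 1802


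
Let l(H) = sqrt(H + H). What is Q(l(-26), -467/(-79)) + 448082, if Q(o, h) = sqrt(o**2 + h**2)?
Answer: 448082 + 3*I*sqrt(11827)/79 ≈ 4.4808e+5 + 4.1298*I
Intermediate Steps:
l(H) = sqrt(2)*sqrt(H) (l(H) = sqrt(2*H) = sqrt(2)*sqrt(H))
Q(o, h) = sqrt(h**2 + o**2)
Q(l(-26), -467/(-79)) + 448082 = sqrt((-467/(-79))**2 + (sqrt(2)*sqrt(-26))**2) + 448082 = sqrt((-467*(-1/79))**2 + (sqrt(2)*(I*sqrt(26)))**2) + 448082 = sqrt((467/79)**2 + (2*I*sqrt(13))**2) + 448082 = sqrt(218089/6241 - 52) + 448082 = sqrt(-106443/6241) + 448082 = 3*I*sqrt(11827)/79 + 448082 = 448082 + 3*I*sqrt(11827)/79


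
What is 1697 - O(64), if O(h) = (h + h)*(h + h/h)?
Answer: -6623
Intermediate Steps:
O(h) = 2*h*(1 + h) (O(h) = (2*h)*(h + 1) = (2*h)*(1 + h) = 2*h*(1 + h))
1697 - O(64) = 1697 - 2*64*(1 + 64) = 1697 - 2*64*65 = 1697 - 1*8320 = 1697 - 8320 = -6623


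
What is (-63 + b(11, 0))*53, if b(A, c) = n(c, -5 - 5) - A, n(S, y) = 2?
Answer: -3816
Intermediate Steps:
b(A, c) = 2 - A
(-63 + b(11, 0))*53 = (-63 + (2 - 1*11))*53 = (-63 + (2 - 11))*53 = (-63 - 9)*53 = -72*53 = -3816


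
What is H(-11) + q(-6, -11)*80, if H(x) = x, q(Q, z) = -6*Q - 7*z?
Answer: 9029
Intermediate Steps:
q(Q, z) = -7*z - 6*Q
H(-11) + q(-6, -11)*80 = -11 + (-7*(-11) - 6*(-6))*80 = -11 + (77 + 36)*80 = -11 + 113*80 = -11 + 9040 = 9029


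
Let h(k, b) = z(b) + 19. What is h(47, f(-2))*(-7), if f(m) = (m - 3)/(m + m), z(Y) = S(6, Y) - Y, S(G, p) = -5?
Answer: -357/4 ≈ -89.250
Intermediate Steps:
z(Y) = -5 - Y
f(m) = (-3 + m)/(2*m) (f(m) = (-3 + m)/((2*m)) = (-3 + m)*(1/(2*m)) = (-3 + m)/(2*m))
h(k, b) = 14 - b (h(k, b) = (-5 - b) + 19 = 14 - b)
h(47, f(-2))*(-7) = (14 - (-3 - 2)/(2*(-2)))*(-7) = (14 - (-1)*(-5)/(2*2))*(-7) = (14 - 1*5/4)*(-7) = (14 - 5/4)*(-7) = (51/4)*(-7) = -357/4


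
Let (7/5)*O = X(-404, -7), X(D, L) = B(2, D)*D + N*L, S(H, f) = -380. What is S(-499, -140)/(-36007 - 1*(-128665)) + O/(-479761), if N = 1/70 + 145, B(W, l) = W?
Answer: -431540261/311175863166 ≈ -0.0013868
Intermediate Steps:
N = 10151/70 (N = 1/70 + 145 = 10151/70 ≈ 145.01)
X(D, L) = 2*D + 10151*L/70
O = -18231/14 (O = 5*(2*(-404) + (10151/70)*(-7))/7 = 5*(-808 - 10151/10)/7 = (5/7)*(-18231/10) = -18231/14 ≈ -1302.2)
S(-499, -140)/(-36007 - 1*(-128665)) + O/(-479761) = -380/(-36007 - 1*(-128665)) - 18231/14/(-479761) = -380/(-36007 + 128665) - 18231/14*(-1/479761) = -380/92658 + 18231/6716654 = -380*1/92658 + 18231/6716654 = -190/46329 + 18231/6716654 = -431540261/311175863166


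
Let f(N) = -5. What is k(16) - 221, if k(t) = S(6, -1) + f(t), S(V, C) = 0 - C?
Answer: -225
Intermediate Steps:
S(V, C) = -C
k(t) = -4 (k(t) = -1*(-1) - 5 = 1 - 5 = -4)
k(16) - 221 = -4 - 221 = -225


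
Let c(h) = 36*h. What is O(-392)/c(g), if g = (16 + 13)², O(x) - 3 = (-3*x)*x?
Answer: -51221/3364 ≈ -15.226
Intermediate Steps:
O(x) = 3 - 3*x² (O(x) = 3 + (-3*x)*x = 3 - 3*x²)
g = 841 (g = 29² = 841)
O(-392)/c(g) = (3 - 3*(-392)²)/((36*841)) = (3 - 3*153664)/30276 = (3 - 460992)*(1/30276) = -460989*1/30276 = -51221/3364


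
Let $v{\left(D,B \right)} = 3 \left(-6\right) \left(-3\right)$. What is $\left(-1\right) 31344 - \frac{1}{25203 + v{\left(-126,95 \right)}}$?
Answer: $- \frac{791655409}{25257} \approx -31344.0$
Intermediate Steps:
$v{\left(D,B \right)} = 54$ ($v{\left(D,B \right)} = \left(-18\right) \left(-3\right) = 54$)
$\left(-1\right) 31344 - \frac{1}{25203 + v{\left(-126,95 \right)}} = \left(-1\right) 31344 - \frac{1}{25203 + 54} = -31344 - \frac{1}{25257} = - \frac{791655409}{25257}$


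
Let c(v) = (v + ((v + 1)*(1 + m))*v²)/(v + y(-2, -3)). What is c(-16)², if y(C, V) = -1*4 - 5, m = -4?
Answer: 132342016/625 ≈ 2.1175e+5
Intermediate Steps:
y(C, V) = -9 (y(C, V) = -4 - 5 = -9)
c(v) = (v + v²*(-3 - 3*v))/(-9 + v) (c(v) = (v + ((v + 1)*(1 - 4))*v²)/(v - 9) = (v + ((1 + v)*(-3))*v²)/(-9 + v) = (v + (-3 - 3*v)*v²)/(-9 + v) = (v + v²*(-3 - 3*v))/(-9 + v))
c(-16)² = (-16*(1 - 3*(-16) - 3*(-16)²)/(-9 - 16))² = (-16*(1 + 48 - 3*256)/(-25))² = (-16*(-1/25)*(1 + 48 - 768))² = (-16*(-1/25)*(-719))² = (-11504/25)² = 132342016/625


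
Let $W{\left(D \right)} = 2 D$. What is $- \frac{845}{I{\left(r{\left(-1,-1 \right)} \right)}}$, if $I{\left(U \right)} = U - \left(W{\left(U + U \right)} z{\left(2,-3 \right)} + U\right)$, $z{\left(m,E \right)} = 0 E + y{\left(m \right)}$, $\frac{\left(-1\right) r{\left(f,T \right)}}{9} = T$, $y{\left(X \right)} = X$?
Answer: $\frac{845}{72} \approx 11.736$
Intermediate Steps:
$r{\left(f,T \right)} = - 9 T$
$z{\left(m,E \right)} = m$ ($z{\left(m,E \right)} = 0 E + m = 0 + m = m$)
$I{\left(U \right)} = - 8 U$ ($I{\left(U \right)} = U - \left(2 \left(U + U\right) 2 + U\right) = U - \left(2 \cdot 2 U 2 + U\right) = U - \left(4 U 2 + U\right) = U - \left(8 U + U\right) = U - 9 U = - 8 U$)
$- \frac{845}{I{\left(r{\left(-1,-1 \right)} \right)}} = - \frac{845}{\left(-8\right) \left(\left(-9\right) \left(-1\right)\right)} = - \frac{845}{\left(-8\right) 9} = - \frac{845}{-72} = \left(-845\right) \left(- \frac{1}{72}\right) = \frac{845}{72}$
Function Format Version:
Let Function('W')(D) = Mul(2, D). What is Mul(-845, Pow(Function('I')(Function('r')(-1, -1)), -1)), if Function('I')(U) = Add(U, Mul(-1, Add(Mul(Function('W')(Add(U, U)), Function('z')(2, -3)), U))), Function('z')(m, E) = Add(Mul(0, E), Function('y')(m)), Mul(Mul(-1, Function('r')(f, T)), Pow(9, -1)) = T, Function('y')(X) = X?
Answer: Rational(845, 72) ≈ 11.736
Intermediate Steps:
Function('r')(f, T) = Mul(-9, T)
Function('z')(m, E) = m (Function('z')(m, E) = Add(Mul(0, E), m) = Add(0, m) = m)
Function('I')(U) = Mul(-8, U) (Function('I')(U) = Add(U, Mul(-1, Add(Mul(Mul(2, Add(U, U)), 2), U))) = Add(U, Mul(-1, Add(Mul(Mul(2, Mul(2, U)), 2), U))) = Add(U, Mul(-1, Add(Mul(Mul(4, U), 2), U))) = Add(U, Mul(-1, Add(Mul(8, U), U))) = Add(U, Mul(-1, Mul(9, U))) = Add(U, Mul(-9, U)) = Mul(-8, U))
Mul(-845, Pow(Function('I')(Function('r')(-1, -1)), -1)) = Mul(-845, Pow(Mul(-8, Mul(-9, -1)), -1)) = Mul(-845, Pow(Mul(-8, 9), -1)) = Mul(-845, Pow(-72, -1)) = Mul(-845, Rational(-1, 72)) = Rational(845, 72)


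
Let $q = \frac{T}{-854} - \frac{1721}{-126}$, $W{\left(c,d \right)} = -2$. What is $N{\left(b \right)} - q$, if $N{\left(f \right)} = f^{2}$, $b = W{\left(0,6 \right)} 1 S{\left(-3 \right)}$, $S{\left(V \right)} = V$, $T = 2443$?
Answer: $\frac{96851}{3843} \approx 25.202$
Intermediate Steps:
$q = \frac{41497}{3843}$ ($q = \frac{2443}{-854} - \frac{1721}{-126} = 2443 \left(- \frac{1}{854}\right) - - \frac{1721}{126} = - \frac{349}{122} + \frac{1721}{126} = \frac{41497}{3843} \approx 10.798$)
$b = 6$ ($b = \left(-2\right) 1 \left(-3\right) = \left(-2\right) \left(-3\right) = 6$)
$N{\left(b \right)} - q = 6^{2} - \frac{41497}{3843} = 36 - \frac{41497}{3843} = \frac{96851}{3843}$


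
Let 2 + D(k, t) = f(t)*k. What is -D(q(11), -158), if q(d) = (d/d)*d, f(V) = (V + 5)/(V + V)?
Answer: -1051/316 ≈ -3.3260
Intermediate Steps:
f(V) = (5 + V)/(2*V) (f(V) = (5 + V)/((2*V)) = (5 + V)*(1/(2*V)) = (5 + V)/(2*V))
q(d) = d (q(d) = 1*d = d)
D(k, t) = -2 + k*(5 + t)/(2*t) (D(k, t) = -2 + ((5 + t)/(2*t))*k = -2 + k*(5 + t)/(2*t))
-D(q(11), -158) = -(-4*(-158) + 11*(5 - 158))/(2*(-158)) = -(-1)*(632 + 11*(-153))/(2*158) = -(-1)*(632 - 1683)/(2*158) = -(-1)*(-1051)/(2*158) = -1*1051/316 = -1051/316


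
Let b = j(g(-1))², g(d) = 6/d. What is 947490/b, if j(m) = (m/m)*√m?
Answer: -157915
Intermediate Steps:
j(m) = √m (j(m) = 1*√m = √m)
b = -6 (b = (√(6/(-1)))² = (√(6*(-1)))² = (√(-6))² = (I*√6)² = -6)
947490/b = 947490/(-6) = 947490*(-⅙) = -157915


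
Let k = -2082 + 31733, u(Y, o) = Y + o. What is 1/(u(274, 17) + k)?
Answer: 1/29942 ≈ 3.3398e-5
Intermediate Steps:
k = 29651
1/(u(274, 17) + k) = 1/((274 + 17) + 29651) = 1/(291 + 29651) = 1/29942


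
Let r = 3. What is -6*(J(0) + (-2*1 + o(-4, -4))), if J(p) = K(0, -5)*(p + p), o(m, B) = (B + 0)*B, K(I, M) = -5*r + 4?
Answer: -84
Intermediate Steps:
K(I, M) = -11 (K(I, M) = -5*3 + 4 = -15 + 4 = -11)
o(m, B) = B² (o(m, B) = B*B = B²)
J(p) = -22*p (J(p) = -11*(p + p) = -22*p)
-6*(J(0) + (-2*1 + o(-4, -4))) = -6*(-22*0 + (-2*1 + (-4)²)) = -6*(0 + (-2 + 16)) = -6*(0 + 14) = -6*14 = -84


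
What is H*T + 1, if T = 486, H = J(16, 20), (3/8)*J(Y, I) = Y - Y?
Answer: 1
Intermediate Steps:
J(Y, I) = 0 (J(Y, I) = 8*(Y - Y)/3 = (8/3)*0 = 0)
H = 0
H*T + 1 = 0*486 + 1 = 0 + 1 = 1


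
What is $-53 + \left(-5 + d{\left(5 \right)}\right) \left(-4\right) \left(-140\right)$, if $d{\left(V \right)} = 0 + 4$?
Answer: $-613$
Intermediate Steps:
$d{\left(V \right)} = 4$
$-53 + \left(-5 + d{\left(5 \right)}\right) \left(-4\right) \left(-140\right) = -53 + \left(-5 + 4\right) \left(-4\right) \left(-140\right) = -53 + \left(-1\right) \left(-4\right) \left(-140\right) = -53 + 4 \left(-140\right) = -53 - 560 = -613$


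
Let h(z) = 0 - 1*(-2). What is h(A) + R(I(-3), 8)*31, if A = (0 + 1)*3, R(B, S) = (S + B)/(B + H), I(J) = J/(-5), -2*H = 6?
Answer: -1309/12 ≈ -109.08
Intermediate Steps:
H = -3 (H = -1/2*6 = -3)
I(J) = -J/5 (I(J) = J*(-1/5) = -J/5)
R(B, S) = (B + S)/(-3 + B) (R(B, S) = (S + B)/(B - 3) = (B + S)/(-3 + B))
A = 3 (A = 1*3 = 3)
h(z) = 2 (h(z) = 0 + 2 = 2)
h(A) + R(I(-3), 8)*31 = 2 + ((-1/5*(-3) + 8)/(-3 - 1/5*(-3)))*31 = 2 + ((3/5 + 8)/(-3 + 3/5))*31 = 2 + ((43/5)/(-12/5))*31 = 2 - 5/12*43/5*31 = 2 - 43/12*31 = 2 - 1333/12 = -1309/12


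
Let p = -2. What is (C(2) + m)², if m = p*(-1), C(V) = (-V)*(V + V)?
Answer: 36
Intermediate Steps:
C(V) = -2*V² (C(V) = (-V)*(2*V) = -2*V²)
m = 2 (m = -2*(-1) = 2)
(C(2) + m)² = (-2*2² + 2)² = (-2*4 + 2)² = (-8 + 2)² = (-6)² = 36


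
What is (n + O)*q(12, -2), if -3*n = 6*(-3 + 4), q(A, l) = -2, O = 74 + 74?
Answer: -292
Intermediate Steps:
O = 148
n = -2 (n = -2*(-3 + 4) = -2 ≈ -2.0000)
(n + O)*q(12, -2) = (-2 + 148)*(-2) = 146*(-2) = -292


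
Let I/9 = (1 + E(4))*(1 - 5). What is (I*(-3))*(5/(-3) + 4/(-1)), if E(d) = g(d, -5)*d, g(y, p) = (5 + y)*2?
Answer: -44676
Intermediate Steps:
g(y, p) = 10 + 2*y
E(d) = d*(10 + 2*d) (E(d) = (10 + 2*d)*d = d*(10 + 2*d))
I = -2628 (I = 9*((1 + 2*4*(5 + 4))*(1 - 5)) = 9*((1 + 2*4*9)*(-4)) = 9*((1 + 72)*(-4)) = 9*(73*(-4)) = 9*(-292) = -2628)
(I*(-3))*(5/(-3) + 4/(-1)) = (-2628*(-3))*(5/(-3) + 4/(-1)) = 7884*(5*(-⅓) + 4*(-1)) = 7884*(-5/3 - 4) = 7884*(-17/3) = -44676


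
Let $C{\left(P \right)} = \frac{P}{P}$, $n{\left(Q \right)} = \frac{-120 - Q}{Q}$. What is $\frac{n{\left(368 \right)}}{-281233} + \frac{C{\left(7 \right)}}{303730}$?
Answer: $\frac{7866062}{982317339535} \approx 8.0077 \cdot 10^{-6}$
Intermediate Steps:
$n{\left(Q \right)} = \frac{-120 - Q}{Q}$
$C{\left(P \right)} = 1$
$\frac{n{\left(368 \right)}}{-281233} + \frac{C{\left(7 \right)}}{303730} = \frac{\frac{1}{368} \left(-120 - 368\right)}{-281233} + 1 \cdot \frac{1}{303730} = \frac{-120 - 368}{368} \left(- \frac{1}{281233}\right) + 1 \cdot \frac{1}{303730} = \frac{1}{368} \left(-488\right) \left(- \frac{1}{281233}\right) + \frac{1}{303730} = \left(- \frac{61}{46}\right) \left(- \frac{1}{281233}\right) + \frac{1}{303730} = \frac{61}{12936718} + \frac{1}{303730} = \frac{7866062}{982317339535}$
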